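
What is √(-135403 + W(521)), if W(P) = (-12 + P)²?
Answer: 3*√13742 ≈ 351.68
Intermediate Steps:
√(-135403 + W(521)) = √(-135403 + (-12 + 521)²) = √(-135403 + 509²) = √(-135403 + 259081) = √123678 = 3*√13742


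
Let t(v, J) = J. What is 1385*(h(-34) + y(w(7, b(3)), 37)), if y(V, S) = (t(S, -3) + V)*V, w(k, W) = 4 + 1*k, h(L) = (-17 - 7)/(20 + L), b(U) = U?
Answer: 869780/7 ≈ 1.2425e+5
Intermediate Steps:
h(L) = -24/(20 + L)
w(k, W) = 4 + k
y(V, S) = V*(-3 + V) (y(V, S) = (-3 + V)*V = V*(-3 + V))
1385*(h(-34) + y(w(7, b(3)), 37)) = 1385*(-24/(20 - 34) + (4 + 7)*(-3 + (4 + 7))) = 1385*(-24/(-14) + 11*(-3 + 11)) = 1385*(-24*(-1/14) + 11*8) = 1385*(12/7 + 88) = 1385*(628/7) = 869780/7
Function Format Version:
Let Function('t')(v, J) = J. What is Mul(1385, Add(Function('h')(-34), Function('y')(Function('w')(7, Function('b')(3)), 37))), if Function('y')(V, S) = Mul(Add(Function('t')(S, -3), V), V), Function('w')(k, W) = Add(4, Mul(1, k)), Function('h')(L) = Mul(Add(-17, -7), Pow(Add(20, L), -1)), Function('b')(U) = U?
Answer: Rational(869780, 7) ≈ 1.2425e+5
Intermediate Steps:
Function('h')(L) = Mul(-24, Pow(Add(20, L), -1))
Function('w')(k, W) = Add(4, k)
Function('y')(V, S) = Mul(V, Add(-3, V)) (Function('y')(V, S) = Mul(Add(-3, V), V) = Mul(V, Add(-3, V)))
Mul(1385, Add(Function('h')(-34), Function('y')(Function('w')(7, Function('b')(3)), 37))) = Mul(1385, Add(Mul(-24, Pow(Add(20, -34), -1)), Mul(Add(4, 7), Add(-3, Add(4, 7))))) = Mul(1385, Add(Mul(-24, Pow(-14, -1)), Mul(11, Add(-3, 11)))) = Mul(1385, Add(Mul(-24, Rational(-1, 14)), Mul(11, 8))) = Mul(1385, Add(Rational(12, 7), 88)) = Mul(1385, Rational(628, 7)) = Rational(869780, 7)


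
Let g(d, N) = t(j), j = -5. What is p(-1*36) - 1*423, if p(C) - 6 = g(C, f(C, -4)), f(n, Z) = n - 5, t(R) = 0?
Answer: -417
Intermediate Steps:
f(n, Z) = -5 + n
g(d, N) = 0
p(C) = 6 (p(C) = 6 + 0 = 6)
p(-1*36) - 1*423 = 6 - 1*423 = 6 - 423 = -417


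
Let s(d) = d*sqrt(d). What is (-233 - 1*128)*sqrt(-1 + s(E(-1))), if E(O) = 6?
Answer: -361*sqrt(-1 + 6*sqrt(6)) ≈ -1336.0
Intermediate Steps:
s(d) = d**(3/2)
(-233 - 1*128)*sqrt(-1 + s(E(-1))) = (-233 - 1*128)*sqrt(-1 + 6**(3/2)) = (-233 - 128)*sqrt(-1 + 6*sqrt(6)) = -361*sqrt(-1 + 6*sqrt(6))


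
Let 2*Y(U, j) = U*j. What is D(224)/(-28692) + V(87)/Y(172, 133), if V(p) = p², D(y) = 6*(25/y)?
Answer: 579098903/875144256 ≈ 0.66172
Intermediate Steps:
Y(U, j) = U*j/2 (Y(U, j) = (U*j)/2 = U*j/2)
D(y) = 150/y
D(224)/(-28692) + V(87)/Y(172, 133) = (150/224)/(-28692) + 87²/(((½)*172*133)) = (150*(1/224))*(-1/28692) + 7569/11438 = (75/112)*(-1/28692) + 7569*(1/11438) = -25/1071168 + 7569/11438 = 579098903/875144256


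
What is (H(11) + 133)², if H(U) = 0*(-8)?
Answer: 17689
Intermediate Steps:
H(U) = 0
(H(11) + 133)² = (0 + 133)² = 133² = 17689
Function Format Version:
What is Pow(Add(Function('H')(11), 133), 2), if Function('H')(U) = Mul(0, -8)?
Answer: 17689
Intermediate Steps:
Function('H')(U) = 0
Pow(Add(Function('H')(11), 133), 2) = Pow(Add(0, 133), 2) = Pow(133, 2) = 17689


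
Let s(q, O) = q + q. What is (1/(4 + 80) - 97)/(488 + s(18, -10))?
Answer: -8147/44016 ≈ -0.18509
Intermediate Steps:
s(q, O) = 2*q
(1/(4 + 80) - 97)/(488 + s(18, -10)) = (1/(4 + 80) - 97)/(488 + 2*18) = (1/84 - 97)/(488 + 36) = (1/84 - 97)/524 = -8147/84*1/524 = -8147/44016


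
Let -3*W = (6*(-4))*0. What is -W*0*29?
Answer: 0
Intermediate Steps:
W = 0 (W = -6*(-4)*0/3 = -(-8)*0 = -⅓*0 = 0)
-W*0*29 = -0*0*29 = -0*29 = -1*0 = 0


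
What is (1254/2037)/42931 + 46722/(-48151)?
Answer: -1361933134460/1403608824499 ≈ -0.97031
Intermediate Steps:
(1254/2037)/42931 + 46722/(-48151) = (1254*(1/2037))*(1/42931) + 46722*(-1/48151) = (418/679)*(1/42931) - 46722/48151 = 418/29150149 - 46722/48151 = -1361933134460/1403608824499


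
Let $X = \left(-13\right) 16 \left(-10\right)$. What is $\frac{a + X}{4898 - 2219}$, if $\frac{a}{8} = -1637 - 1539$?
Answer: $- \frac{7776}{893} \approx -8.7077$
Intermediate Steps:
$a = -25408$ ($a = 8 \left(-1637 - 1539\right) = 8 \left(-3176\right) = -25408$)
$X = 2080$ ($X = \left(-208\right) \left(-10\right) = 2080$)
$\frac{a + X}{4898 - 2219} = \frac{-25408 + 2080}{4898 - 2219} = - \frac{23328}{2679} = \left(-23328\right) \frac{1}{2679} = - \frac{7776}{893}$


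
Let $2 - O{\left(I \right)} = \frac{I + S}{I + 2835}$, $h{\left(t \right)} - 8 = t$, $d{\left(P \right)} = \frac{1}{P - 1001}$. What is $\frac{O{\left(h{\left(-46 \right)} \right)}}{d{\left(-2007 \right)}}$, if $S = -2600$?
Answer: $- \frac{24761856}{2797} \approx -8853.0$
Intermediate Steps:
$d{\left(P \right)} = \frac{1}{-1001 + P}$
$h{\left(t \right)} = 8 + t$
$O{\left(I \right)} = 2 - \frac{-2600 + I}{2835 + I}$ ($O{\left(I \right)} = 2 - \frac{I - 2600}{I + 2835} = 2 - \frac{-2600 + I}{2835 + I}$)
$\frac{O{\left(h{\left(-46 \right)} \right)}}{d{\left(-2007 \right)}} = \frac{\frac{1}{2835 + \left(8 - 46\right)} \left(8270 + \left(8 - 46\right)\right)}{\frac{1}{-1001 - 2007}} = \frac{\frac{1}{2835 - 38} \left(8270 - 38\right)}{\frac{1}{-3008}} = \frac{\frac{1}{2797} \cdot 8232}{- \frac{1}{3008}} = \frac{1}{2797} \cdot 8232 \left(-3008\right) = \frac{8232}{2797} \left(-3008\right) = - \frac{24761856}{2797}$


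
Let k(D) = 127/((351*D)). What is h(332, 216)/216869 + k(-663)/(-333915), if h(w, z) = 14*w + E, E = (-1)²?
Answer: 21250405980454/991300052316015 ≈ 0.021437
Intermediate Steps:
E = 1
k(D) = 127/(351*D) (k(D) = 127*(1/(351*D)) = 127/(351*D))
h(w, z) = 1 + 14*w (h(w, z) = 14*w + 1 = 1 + 14*w)
h(332, 216)/216869 + k(-663)/(-333915) = (1 + 14*332)/216869 + ((127/351)/(-663))/(-333915) = (1 + 4648)*(1/216869) + ((127/351)*(-1/663))*(-1/333915) = 4649*(1/216869) - 127/232713*(-1/333915) = 4649/216869 + 127/77706361395 = 21250405980454/991300052316015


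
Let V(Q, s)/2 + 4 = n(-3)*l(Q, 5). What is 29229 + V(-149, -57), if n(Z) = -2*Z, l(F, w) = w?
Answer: 29281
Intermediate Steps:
V(Q, s) = 52 (V(Q, s) = -8 + 2*(-2*(-3)*5) = -8 + 2*(6*5) = -8 + 2*30 = -8 + 60 = 52)
29229 + V(-149, -57) = 29229 + 52 = 29281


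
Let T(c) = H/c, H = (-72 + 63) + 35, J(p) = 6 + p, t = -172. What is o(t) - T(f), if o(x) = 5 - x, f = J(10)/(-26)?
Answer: 877/4 ≈ 219.25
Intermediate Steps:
f = -8/13 (f = (6 + 10)/(-26) = 16*(-1/26) = -8/13 ≈ -0.61539)
H = 26 (H = -9 + 35 = 26)
T(c) = 26/c
o(t) - T(f) = (5 - 1*(-172)) - 26/(-8/13) = (5 + 172) - 26*(-13)/8 = 177 - 1*(-169/4) = 177 + 169/4 = 877/4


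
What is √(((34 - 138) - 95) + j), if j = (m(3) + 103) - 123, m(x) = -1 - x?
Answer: I*√223 ≈ 14.933*I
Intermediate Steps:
j = -24 (j = ((-1 - 1*3) + 103) - 123 = ((-1 - 3) + 103) - 123 = (-4 + 103) - 123 = 99 - 123 = -24)
√(((34 - 138) - 95) + j) = √(((34 - 138) - 95) - 24) = √((-104 - 95) - 24) = √(-199 - 24) = √(-223) = I*√223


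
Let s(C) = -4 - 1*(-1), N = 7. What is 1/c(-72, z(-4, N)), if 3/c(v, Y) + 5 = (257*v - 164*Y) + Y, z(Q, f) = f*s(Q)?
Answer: -15086/3 ≈ -5028.7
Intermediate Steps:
s(C) = -3 (s(C) = -4 + 1 = -3)
z(Q, f) = -3*f (z(Q, f) = f*(-3) = -3*f)
c(v, Y) = 3/(-5 - 163*Y + 257*v) (c(v, Y) = 3/(-5 + ((257*v - 164*Y) + Y)) = 3/(-5 + ((-164*Y + 257*v) + Y)) = 3/(-5 + (-163*Y + 257*v)) = 3/(-5 - 163*Y + 257*v))
1/c(-72, z(-4, N)) = 1/(3/(-5 - (-489)*7 + 257*(-72))) = 1/(3/(-5 - 163*(-21) - 18504)) = 1/(3/(-5 + 3423 - 18504)) = 1/(3/(-15086)) = 1/(3*(-1/15086)) = 1/(-3/15086) = -15086/3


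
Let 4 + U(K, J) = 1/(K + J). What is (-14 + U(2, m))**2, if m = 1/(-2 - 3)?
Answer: 24649/81 ≈ 304.31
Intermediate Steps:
m = -1/5 (m = 1/(-5) = -1/5 ≈ -0.20000)
U(K, J) = -4 + 1/(J + K) (U(K, J) = -4 + 1/(K + J) = -4 + 1/(J + K))
(-14 + U(2, m))**2 = (-14 + (1 - 4*(-1/5) - 4*2)/(-1/5 + 2))**2 = (-14 + (1 + 4/5 - 8)/(9/5))**2 = (-14 + (5/9)*(-31/5))**2 = (-14 - 31/9)**2 = (-157/9)**2 = 24649/81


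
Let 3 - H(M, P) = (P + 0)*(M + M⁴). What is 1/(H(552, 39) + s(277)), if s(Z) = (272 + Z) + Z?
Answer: -1/3620936597723 ≈ -2.7617e-13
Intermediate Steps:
H(M, P) = 3 - P*(M + M⁴) (H(M, P) = 3 - (P + 0)*(M + M⁴) = 3 - P*(M + M⁴))
s(Z) = 272 + 2*Z
1/(H(552, 39) + s(277)) = 1/((3 - 1*552*39 - 1*39*552⁴) + (272 + 2*277)) = 1/((3 - 21528 - 1*39*92844527616) + (272 + 554)) = 1/((3 - 21528 - 3620936577024) + 826) = 1/(-3620936598549 + 826) = 1/(-3620936597723) = -1/3620936597723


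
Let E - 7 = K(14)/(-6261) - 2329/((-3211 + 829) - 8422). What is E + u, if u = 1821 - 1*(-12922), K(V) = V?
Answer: 997761129613/67643844 ≈ 14750.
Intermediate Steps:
u = 14743 (u = 1821 + 12922 = 14743)
E = 487937521/67643844 (E = 7 + (14/(-6261) - 2329/((-3211 + 829) - 8422)) = 7 + (14*(-1/6261) - 2329/(-2382 - 8422)) = 7 + (-14/6261 - 2329/(-10804)) = 7 + (-14/6261 - 2329*(-1/10804)) = 7 + (-14/6261 + 2329/10804) = 7 + 14430613/67643844 = 487937521/67643844 ≈ 7.2133)
E + u = 487937521/67643844 + 14743 = 997761129613/67643844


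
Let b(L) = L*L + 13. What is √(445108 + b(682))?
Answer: √910245 ≈ 954.07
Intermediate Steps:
b(L) = 13 + L² (b(L) = L² + 13 = 13 + L²)
√(445108 + b(682)) = √(445108 + (13 + 682²)) = √(445108 + (13 + 465124)) = √(445108 + 465137) = √910245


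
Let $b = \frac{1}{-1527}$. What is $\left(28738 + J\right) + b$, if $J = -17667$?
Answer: $\frac{16905416}{1527} \approx 11071.0$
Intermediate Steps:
$b = - \frac{1}{1527} \approx -0.00065488$
$\left(28738 + J\right) + b = \left(28738 - 17667\right) - \frac{1}{1527} = 11071 - \frac{1}{1527} = \frac{16905416}{1527}$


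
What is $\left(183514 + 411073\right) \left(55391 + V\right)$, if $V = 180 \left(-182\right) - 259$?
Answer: $13302100364$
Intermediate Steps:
$V = -33019$ ($V = -32760 - 259 = -33019$)
$\left(183514 + 411073\right) \left(55391 + V\right) = \left(183514 + 411073\right) \left(55391 - 33019\right) = 594587 \cdot 22372 = 13302100364$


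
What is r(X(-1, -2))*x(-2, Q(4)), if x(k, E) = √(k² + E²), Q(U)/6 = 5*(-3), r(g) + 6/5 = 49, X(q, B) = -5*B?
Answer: 478*√2026/5 ≈ 4303.1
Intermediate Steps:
r(g) = 239/5 (r(g) = -6/5 + 49 = 239/5)
Q(U) = -90 (Q(U) = 6*(5*(-3)) = 6*(-15) = -90)
x(k, E) = √(E² + k²)
r(X(-1, -2))*x(-2, Q(4)) = 239*√((-90)² + (-2)²)/5 = 239*√(8100 + 4)/5 = 239*√8104/5 = 239*(2*√2026)/5 = 478*√2026/5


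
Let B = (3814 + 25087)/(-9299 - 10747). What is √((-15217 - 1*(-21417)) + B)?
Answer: √2490841769754/20046 ≈ 78.731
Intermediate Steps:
B = -28901/20046 (B = 28901/(-20046) = 28901*(-1/20046) = -28901/20046 ≈ -1.4417)
√((-15217 - 1*(-21417)) + B) = √((-15217 - 1*(-21417)) - 28901/20046) = √((-15217 + 21417) - 28901/20046) = √(6200 - 28901/20046) = √(124256299/20046) = √2490841769754/20046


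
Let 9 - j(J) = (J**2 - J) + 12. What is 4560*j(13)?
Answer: -725040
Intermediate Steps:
j(J) = -3 + J - J**2 (j(J) = 9 - ((J**2 - J) + 12) = 9 - (12 + J**2 - J) = 9 + (-12 + J - J**2) = -3 + J - J**2)
4560*j(13) = 4560*(-3 + 13 - 1*13**2) = 4560*(-3 + 13 - 1*169) = 4560*(-3 + 13 - 169) = 4560*(-159) = -725040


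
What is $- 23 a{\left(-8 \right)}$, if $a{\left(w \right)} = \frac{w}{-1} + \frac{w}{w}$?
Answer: $-207$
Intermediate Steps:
$a{\left(w \right)} = 1 - w$ ($a{\left(w \right)} = w \left(-1\right) + 1 = - w + 1 = 1 - w$)
$- 23 a{\left(-8 \right)} = - 23 \left(1 - -8\right) = - 23 \left(1 + 8\right) = \left(-23\right) 9 = -207$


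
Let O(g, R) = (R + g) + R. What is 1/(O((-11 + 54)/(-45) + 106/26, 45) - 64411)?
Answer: -585/37625959 ≈ -1.5548e-5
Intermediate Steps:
O(g, R) = g + 2*R
1/(O((-11 + 54)/(-45) + 106/26, 45) - 64411) = 1/((((-11 + 54)/(-45) + 106/26) + 2*45) - 64411) = 1/(((43*(-1/45) + 106*(1/26)) + 90) - 64411) = 1/(((-43/45 + 53/13) + 90) - 64411) = 1/((1826/585 + 90) - 64411) = 1/(54476/585 - 64411) = 1/(-37625959/585) = -585/37625959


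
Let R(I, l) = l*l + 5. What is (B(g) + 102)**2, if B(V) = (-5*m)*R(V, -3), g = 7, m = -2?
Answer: 58564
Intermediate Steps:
R(I, l) = 5 + l**2 (R(I, l) = l**2 + 5 = 5 + l**2)
B(V) = 140 (B(V) = (-5*(-2))*(5 + (-3)**2) = 10*(5 + 9) = 10*14 = 140)
(B(g) + 102)**2 = (140 + 102)**2 = 242**2 = 58564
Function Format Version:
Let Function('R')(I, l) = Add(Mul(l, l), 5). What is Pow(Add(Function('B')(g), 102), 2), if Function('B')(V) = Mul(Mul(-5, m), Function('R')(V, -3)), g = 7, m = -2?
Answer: 58564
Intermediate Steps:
Function('R')(I, l) = Add(5, Pow(l, 2)) (Function('R')(I, l) = Add(Pow(l, 2), 5) = Add(5, Pow(l, 2)))
Function('B')(V) = 140 (Function('B')(V) = Mul(Mul(-5, -2), Add(5, Pow(-3, 2))) = Mul(10, Add(5, 9)) = Mul(10, 14) = 140)
Pow(Add(Function('B')(g), 102), 2) = Pow(Add(140, 102), 2) = Pow(242, 2) = 58564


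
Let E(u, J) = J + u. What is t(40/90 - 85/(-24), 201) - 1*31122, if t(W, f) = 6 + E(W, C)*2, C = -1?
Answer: -1119961/36 ≈ -31110.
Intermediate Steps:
t(W, f) = 4 + 2*W (t(W, f) = 6 + (-1 + W)*2 = 6 + (-2 + 2*W) = 4 + 2*W)
t(40/90 - 85/(-24), 201) - 1*31122 = (4 + 2*(40/90 - 85/(-24))) - 1*31122 = (4 + 2*(40*(1/90) - 85*(-1/24))) - 31122 = (4 + 2*(4/9 + 85/24)) - 31122 = (4 + 2*(287/72)) - 31122 = (4 + 287/36) - 31122 = 431/36 - 31122 = -1119961/36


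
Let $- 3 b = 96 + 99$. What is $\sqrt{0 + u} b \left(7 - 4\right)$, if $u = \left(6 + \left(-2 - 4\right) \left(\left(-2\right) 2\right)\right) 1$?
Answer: $- 195 \sqrt{30} \approx -1068.1$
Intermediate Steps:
$b = -65$ ($b = - \frac{96 + 99}{3} = \left(- \frac{1}{3}\right) 195 = -65$)
$u = 30$ ($u = \left(6 - -24\right) 1 = \left(6 + 24\right) 1 = 30 \cdot 1 = 30$)
$\sqrt{0 + u} b \left(7 - 4\right) = \sqrt{0 + 30} \left(-65\right) \left(7 - 4\right) = \sqrt{30} \left(-65\right) \left(7 - 4\right) = - 65 \sqrt{30} \cdot 3 = - 195 \sqrt{30}$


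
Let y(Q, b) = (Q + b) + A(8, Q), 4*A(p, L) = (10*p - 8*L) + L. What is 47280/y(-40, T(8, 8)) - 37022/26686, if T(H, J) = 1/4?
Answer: 839902483/893981 ≈ 939.51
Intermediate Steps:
T(H, J) = 1/4
A(p, L) = -7*L/4 + 5*p/2 (A(p, L) = ((10*p - 8*L) + L)/4 = ((-8*L + 10*p) + L)/4 = (-7*L + 10*p)/4 = -7*L/4 + 5*p/2)
y(Q, b) = 20 + b - 3*Q/4 (y(Q, b) = (Q + b) + (-7*Q/4 + (5/2)*8) = (Q + b) + (-7*Q/4 + 20) = (Q + b) + (20 - 7*Q/4) = 20 + b - 3*Q/4)
47280/y(-40, T(8, 8)) - 37022/26686 = 47280/(20 + 1/4 - 3/4*(-40)) - 37022/26686 = 47280/(20 + 1/4 + 30) - 37022*1/26686 = 47280/(201/4) - 18511/13343 = 47280*(4/201) - 18511/13343 = 63040/67 - 18511/13343 = 839902483/893981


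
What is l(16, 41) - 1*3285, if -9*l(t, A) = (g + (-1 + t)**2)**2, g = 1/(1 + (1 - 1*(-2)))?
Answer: -1284841/144 ≈ -8922.5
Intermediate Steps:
g = 1/4 (g = 1/(1 + (1 + 2)) = 1/(1 + 3) = 1/4 ≈ 0.25000)
l(t, A) = -(1/4 + (-1 + t)**2)**2/9
l(16, 41) - 1*3285 = -(1 + 4*(-1 + 16)**2)**2/144 - 1*3285 = -(1 + 4*15**2)**2/144 - 3285 = -(1 + 4*225)**2/144 - 3285 = -(1 + 900)**2/144 - 3285 = -1/144*901**2 - 3285 = -1/144*811801 - 3285 = -811801/144 - 3285 = -1284841/144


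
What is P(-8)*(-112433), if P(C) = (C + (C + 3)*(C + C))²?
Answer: -582852672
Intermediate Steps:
P(C) = (C + 2*C*(3 + C))² (P(C) = (C + (3 + C)*(2*C))² = (C + 2*C*(3 + C))²)
P(-8)*(-112433) = ((-8)²*(7 + 2*(-8))²)*(-112433) = (64*(7 - 16)²)*(-112433) = (64*(-9)²)*(-112433) = (64*81)*(-112433) = 5184*(-112433) = -582852672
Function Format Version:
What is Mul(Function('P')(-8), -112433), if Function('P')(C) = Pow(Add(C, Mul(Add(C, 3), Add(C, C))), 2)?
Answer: -582852672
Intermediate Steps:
Function('P')(C) = Pow(Add(C, Mul(2, C, Add(3, C))), 2) (Function('P')(C) = Pow(Add(C, Mul(Add(3, C), Mul(2, C))), 2) = Pow(Add(C, Mul(2, C, Add(3, C))), 2))
Mul(Function('P')(-8), -112433) = Mul(Mul(Pow(-8, 2), Pow(Add(7, Mul(2, -8)), 2)), -112433) = Mul(Mul(64, Pow(Add(7, -16), 2)), -112433) = Mul(Mul(64, Pow(-9, 2)), -112433) = Mul(Mul(64, 81), -112433) = Mul(5184, -112433) = -582852672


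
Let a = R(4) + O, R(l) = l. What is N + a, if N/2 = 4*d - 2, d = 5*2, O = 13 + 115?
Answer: 208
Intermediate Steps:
O = 128
d = 10
N = 76 (N = 2*(4*10 - 2) = 2*(40 - 2) = 2*38 = 76)
a = 132 (a = 4 + 128 = 132)
N + a = 76 + 132 = 208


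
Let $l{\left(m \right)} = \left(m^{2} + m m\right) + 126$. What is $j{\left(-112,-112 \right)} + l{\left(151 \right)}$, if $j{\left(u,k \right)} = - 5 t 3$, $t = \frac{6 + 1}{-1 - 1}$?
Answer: $\frac{91561}{2} \approx 45781.0$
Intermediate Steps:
$t = - \frac{7}{2}$ ($t = \frac{7}{-2} = 7 \left(- \frac{1}{2}\right) = - \frac{7}{2} \approx -3.5$)
$j{\left(u,k \right)} = \frac{105}{2}$ ($j{\left(u,k \right)} = \left(-5\right) \left(- \frac{7}{2}\right) 3 = \frac{35}{2} \cdot 3 = \frac{105}{2}$)
$l{\left(m \right)} = 126 + 2 m^{2}$ ($l{\left(m \right)} = \left(m^{2} + m^{2}\right) + 126 = 2 m^{2} + 126 = 126 + 2 m^{2}$)
$j{\left(-112,-112 \right)} + l{\left(151 \right)} = \frac{105}{2} + \left(126 + 2 \cdot 151^{2}\right) = \frac{105}{2} + \left(126 + 2 \cdot 22801\right) = \frac{105}{2} + \left(126 + 45602\right) = \frac{105}{2} + 45728 = \frac{91561}{2}$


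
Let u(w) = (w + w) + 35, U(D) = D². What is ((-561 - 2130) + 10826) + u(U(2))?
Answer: 8178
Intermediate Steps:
u(w) = 35 + 2*w (u(w) = 2*w + 35 = 35 + 2*w)
((-561 - 2130) + 10826) + u(U(2)) = ((-561 - 2130) + 10826) + (35 + 2*2²) = (-2691 + 10826) + (35 + 2*4) = 8135 + (35 + 8) = 8135 + 43 = 8178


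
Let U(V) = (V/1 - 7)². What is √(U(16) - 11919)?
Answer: I*√11838 ≈ 108.8*I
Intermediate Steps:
U(V) = (-7 + V)² (U(V) = (V*1 - 7)² = (V - 7)² = (-7 + V)²)
√(U(16) - 11919) = √((-7 + 16)² - 11919) = √(9² - 11919) = √(81 - 11919) = √(-11838) = I*√11838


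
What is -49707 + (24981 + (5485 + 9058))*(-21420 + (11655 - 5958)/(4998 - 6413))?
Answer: -1198240276833/1415 ≈ -8.4681e+8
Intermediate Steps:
-49707 + (24981 + (5485 + 9058))*(-21420 + (11655 - 5958)/(4998 - 6413)) = -49707 + (24981 + 14543)*(-21420 + 5697/(-1415)) = -49707 + 39524*(-21420 + 5697*(-1/1415)) = -49707 + 39524*(-21420 - 5697/1415) = -49707 + 39524*(-30314997/1415) = -49707 - 1198169941428/1415 = -1198240276833/1415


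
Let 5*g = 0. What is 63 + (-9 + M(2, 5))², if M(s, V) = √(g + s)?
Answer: 146 - 18*√2 ≈ 120.54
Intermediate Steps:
g = 0 (g = (⅕)*0 = 0)
M(s, V) = √s (M(s, V) = √(0 + s) = √s)
63 + (-9 + M(2, 5))² = 63 + (-9 + √2)²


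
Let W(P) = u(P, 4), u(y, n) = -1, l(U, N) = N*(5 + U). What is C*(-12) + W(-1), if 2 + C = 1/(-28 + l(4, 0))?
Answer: 164/7 ≈ 23.429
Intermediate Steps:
W(P) = -1
C = -57/28 (C = -2 + 1/(-28 + 0*(5 + 4)) = -2 + 1/(-28 + 0*9) = -2 + 1/(-28 + 0) = -2 + 1/(-28) = -2 - 1/28 = -57/28 ≈ -2.0357)
C*(-12) + W(-1) = -57/28*(-12) - 1 = 171/7 - 1 = 164/7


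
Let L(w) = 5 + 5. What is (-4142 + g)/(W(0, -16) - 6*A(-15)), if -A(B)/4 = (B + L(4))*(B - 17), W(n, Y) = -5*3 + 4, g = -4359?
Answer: -8501/3829 ≈ -2.2202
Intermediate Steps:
L(w) = 10
W(n, Y) = -11 (W(n, Y) = -15 + 4 = -11)
A(B) = -4*(-17 + B)*(10 + B) (A(B) = -4*(B + 10)*(B - 17) = -4*(10 + B)*(-17 + B) = -4*(-17 + B)*(10 + B))
(-4142 + g)/(W(0, -16) - 6*A(-15)) = (-4142 - 4359)/(-11 - 6*(680 - 4*(-15)² + 28*(-15))) = -8501/(-11 - 6*(680 - 4*225 - 420)) = -8501/(-11 - 6*(680 - 900 - 420)) = -8501/(-11 - 6*(-640)) = -8501/(-11 + 3840) = -8501/3829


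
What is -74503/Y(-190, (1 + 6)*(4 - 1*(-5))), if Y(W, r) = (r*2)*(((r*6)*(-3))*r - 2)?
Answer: 74503/9001944 ≈ 0.0082763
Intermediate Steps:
Y(W, r) = 2*r*(-2 - 18*r²) (Y(W, r) = (2*r)*(((6*r)*(-3))*r - 2) = (2*r)*((-18*r)*r - 2) = (2*r)*(-18*r² - 2) = (2*r)*(-2 - 18*r²) = 2*r*(-2 - 18*r²))
-74503/Y(-190, (1 + 6)*(4 - 1*(-5))) = -74503/(-36*(1 + 6)³*(4 - 1*(-5))³ - 4*(1 + 6)*(4 - 1*(-5))) = -74503/(-36*343*(4 + 5)³ - 28*(4 + 5)) = -74503/(-36*(7*9)³ - 28*9) = -74503/(-36*63³ - 4*63) = -74503/(-36*250047 - 252) = -74503/(-9001692 - 252) = -74503/(-9001944) = -74503*(-1/9001944) = 74503/9001944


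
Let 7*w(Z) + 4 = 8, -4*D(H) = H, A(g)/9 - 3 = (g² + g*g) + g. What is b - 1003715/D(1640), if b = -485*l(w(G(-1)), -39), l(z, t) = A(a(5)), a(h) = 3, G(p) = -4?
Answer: -8389577/82 ≈ -1.0231e+5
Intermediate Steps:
A(g) = 27 + 9*g + 18*g² (A(g) = 27 + 9*((g² + g*g) + g) = 27 + 9*((g² + g²) + g) = 27 + 9*(2*g² + g) = 27 + 9*(g + 2*g²) = 27 + (9*g + 18*g²) = 27 + 9*g + 18*g²)
D(H) = -H/4
w(Z) = 4/7 (w(Z) = -4/7 + (⅐)*8 = -4/7 + 8/7 = 4/7)
l(z, t) = 216 (l(z, t) = 27 + 9*3 + 18*3² = 27 + 27 + 18*9 = 27 + 27 + 162 = 216)
b = -104760 (b = -485*216 = -104760)
b - 1003715/D(1640) = -104760 - 1003715/((-¼*1640)) = -104760 - 1003715/(-410) = -104760 - 1003715*(-1)/410 = -104760 - 1*(-200743/82) = -104760 + 200743/82 = -8389577/82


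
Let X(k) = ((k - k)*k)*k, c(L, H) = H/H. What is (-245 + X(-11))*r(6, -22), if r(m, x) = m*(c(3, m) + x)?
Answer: 30870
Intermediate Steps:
c(L, H) = 1
r(m, x) = m*(1 + x)
X(k) = 0 (X(k) = (0*k)*k = 0*k = 0)
(-245 + X(-11))*r(6, -22) = (-245 + 0)*(6*(1 - 22)) = -1470*(-21) = -245*(-126) = 30870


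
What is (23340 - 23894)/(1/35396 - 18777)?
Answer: 19609384/664630691 ≈ 0.029504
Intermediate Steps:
(23340 - 23894)/(1/35396 - 18777) = -554/(1/35396 - 18777) = -554/(-664630691/35396) = -554*(-35396/664630691) = 19609384/664630691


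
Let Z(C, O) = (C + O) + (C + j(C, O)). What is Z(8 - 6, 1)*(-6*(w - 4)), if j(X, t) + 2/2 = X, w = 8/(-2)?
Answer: 288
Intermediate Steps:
w = -4 (w = 8*(-½) = -4)
j(X, t) = -1 + X
Z(C, O) = -1 + O + 3*C (Z(C, O) = (C + O) + (C + (-1 + C)) = (C + O) + (-1 + 2*C) = -1 + O + 3*C)
Z(8 - 6, 1)*(-6*(w - 4)) = (-1 + 1 + 3*(8 - 6))*(-6*(-4 - 4)) = (-1 + 1 + 3*2)*(-6*(-8)) = (-1 + 1 + 6)*48 = 6*48 = 288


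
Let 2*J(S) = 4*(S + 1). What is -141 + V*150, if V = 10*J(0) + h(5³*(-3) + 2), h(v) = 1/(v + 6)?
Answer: 1049103/367 ≈ 2858.6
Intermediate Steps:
J(S) = 2 + 2*S (J(S) = (4*(S + 1))/2 = (4*(1 + S))/2 = (4 + 4*S)/2 = 2 + 2*S)
h(v) = 1/(6 + v)
V = 7339/367 (V = 10*(2 + 2*0) + 1/(6 + (5³*(-3) + 2)) = 10*(2 + 0) + 1/(6 + (125*(-3) + 2)) = 10*2 + 1/(6 + (-375 + 2)) = 20 + 1/(6 - 373) = 20 + 1/(-367) = 20 - 1/367 = 7339/367 ≈ 19.997)
-141 + V*150 = -141 + (7339/367)*150 = -141 + 1100850/367 = 1049103/367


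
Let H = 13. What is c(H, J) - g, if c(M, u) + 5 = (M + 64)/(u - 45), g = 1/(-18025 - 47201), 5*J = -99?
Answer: -21796301/3522204 ≈ -6.1883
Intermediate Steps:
J = -99/5 (J = (⅕)*(-99) = -99/5 ≈ -19.800)
g = -1/65226 (g = 1/(-65226) = -1/65226 ≈ -1.5331e-5)
c(M, u) = -5 + (64 + M)/(-45 + u) (c(M, u) = -5 + (M + 64)/(u - 45) = -5 + (64 + M)/(-45 + u))
c(H, J) - g = (289 + 13 - 5*(-99/5))/(-45 - 99/5) - 1*(-1/65226) = (289 + 13 + 99)/(-324/5) + 1/65226 = -5/324*401 + 1/65226 = -2005/324 + 1/65226 = -21796301/3522204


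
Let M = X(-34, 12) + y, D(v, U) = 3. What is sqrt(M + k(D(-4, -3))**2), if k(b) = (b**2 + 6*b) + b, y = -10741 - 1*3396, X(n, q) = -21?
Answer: I*sqrt(13258) ≈ 115.14*I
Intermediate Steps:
y = -14137 (y = -10741 - 3396 = -14137)
k(b) = b**2 + 7*b
M = -14158 (M = -21 - 14137 = -14158)
sqrt(M + k(D(-4, -3))**2) = sqrt(-14158 + (3*(7 + 3))**2) = sqrt(-14158 + (3*10)**2) = sqrt(-14158 + 30**2) = sqrt(-14158 + 900) = sqrt(-13258) = I*sqrt(13258)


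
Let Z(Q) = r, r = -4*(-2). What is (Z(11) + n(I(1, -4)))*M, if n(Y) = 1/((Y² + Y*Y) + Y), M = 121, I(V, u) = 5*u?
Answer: 755161/780 ≈ 968.16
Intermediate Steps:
r = 8
Z(Q) = 8
n(Y) = 1/(Y + 2*Y²) (n(Y) = 1/((Y² + Y²) + Y) = 1/(2*Y² + Y) = 1/(Y + 2*Y²))
(Z(11) + n(I(1, -4)))*M = (8 + 1/(((5*(-4)))*(1 + 2*(5*(-4)))))*121 = (8 + 1/((-20)*(1 + 2*(-20))))*121 = (8 - 1/(20*(1 - 40)))*121 = (8 - 1/20/(-39))*121 = (8 - 1/20*(-1/39))*121 = (8 + 1/780)*121 = (6241/780)*121 = 755161/780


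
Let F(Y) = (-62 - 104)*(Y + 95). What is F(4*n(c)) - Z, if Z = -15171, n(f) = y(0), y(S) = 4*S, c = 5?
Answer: -599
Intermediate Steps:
n(f) = 0 (n(f) = 4*0 = 0)
F(Y) = -15770 - 166*Y (F(Y) = -166*(95 + Y) = -15770 - 166*Y)
F(4*n(c)) - Z = (-15770 - 664*0) - 1*(-15171) = (-15770 - 166*0) + 15171 = (-15770 + 0) + 15171 = -15770 + 15171 = -599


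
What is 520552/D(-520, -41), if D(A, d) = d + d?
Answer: -260276/41 ≈ -6348.2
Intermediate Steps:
D(A, d) = 2*d
520552/D(-520, -41) = 520552/((2*(-41))) = 520552/(-82) = 520552*(-1/82) = -260276/41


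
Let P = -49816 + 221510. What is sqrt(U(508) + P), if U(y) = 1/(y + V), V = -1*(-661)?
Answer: 3*sqrt(26070036167)/1169 ≈ 414.36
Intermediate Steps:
P = 171694
V = 661
U(y) = 1/(661 + y) (U(y) = 1/(y + 661) = 1/(661 + y))
sqrt(U(508) + P) = sqrt(1/(661 + 508) + 171694) = sqrt(1/1169 + 171694) = sqrt(200710287/1169) = 3*sqrt(26070036167)/1169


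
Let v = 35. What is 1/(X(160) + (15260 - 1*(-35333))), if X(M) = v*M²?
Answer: 1/946593 ≈ 1.0564e-6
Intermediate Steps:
X(M) = 35*M²
1/(X(160) + (15260 - 1*(-35333))) = 1/(35*160² + (15260 - 1*(-35333))) = 1/(35*25600 + (15260 + 35333)) = 1/(896000 + 50593) = 1/946593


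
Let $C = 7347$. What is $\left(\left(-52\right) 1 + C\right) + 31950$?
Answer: $39245$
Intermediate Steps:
$\left(\left(-52\right) 1 + C\right) + 31950 = \left(\left(-52\right) 1 + 7347\right) + 31950 = \left(-52 + 7347\right) + 31950 = 7295 + 31950 = 39245$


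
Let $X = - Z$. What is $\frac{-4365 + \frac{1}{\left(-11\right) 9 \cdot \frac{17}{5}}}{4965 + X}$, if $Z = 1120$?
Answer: $- \frac{1469260}{1294227} \approx -1.1352$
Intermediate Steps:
$X = -1120$ ($X = \left(-1\right) 1120 = -1120$)
$\frac{-4365 + \frac{1}{\left(-11\right) 9 \cdot \frac{17}{5}}}{4965 + X} = \frac{-4365 + \frac{1}{\left(-11\right) 9 \cdot \frac{17}{5}}}{4965 - 1120} = \frac{-4365 + \frac{1}{\left(-99\right) 17 \cdot \frac{1}{5}}}{3845} = \left(-4365 + \frac{1}{\left(-99\right) \frac{17}{5}}\right) \frac{1}{3845} = \left(-4365 + \frac{1}{- \frac{1683}{5}}\right) \frac{1}{3845} = \left(-4365 - \frac{5}{1683}\right) \frac{1}{3845} = \left(- \frac{7346300}{1683}\right) \frac{1}{3845} = - \frac{1469260}{1294227}$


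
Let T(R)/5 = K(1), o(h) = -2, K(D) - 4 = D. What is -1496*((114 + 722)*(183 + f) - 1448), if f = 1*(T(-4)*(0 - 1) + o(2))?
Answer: -192936128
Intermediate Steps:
K(D) = 4 + D
T(R) = 25 (T(R) = 5*(4 + 1) = 5*5 = 25)
f = -27 (f = 1*(25*(0 - 1) - 2) = 1*(25*(-1) - 2) = 1*(-25 - 2) = 1*(-27) = -27)
-1496*((114 + 722)*(183 + f) - 1448) = -1496*((114 + 722)*(183 - 27) - 1448) = -1496*(836*156 - 1448) = -1496*(130416 - 1448) = -1496*128968 = -192936128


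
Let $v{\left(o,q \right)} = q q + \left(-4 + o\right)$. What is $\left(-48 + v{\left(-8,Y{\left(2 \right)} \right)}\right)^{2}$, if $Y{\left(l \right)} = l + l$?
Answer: $1936$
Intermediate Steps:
$Y{\left(l \right)} = 2 l$
$v{\left(o,q \right)} = -4 + o + q^{2}$ ($v{\left(o,q \right)} = q^{2} + \left(-4 + o\right) = -4 + o + q^{2}$)
$\left(-48 + v{\left(-8,Y{\left(2 \right)} \right)}\right)^{2} = \left(-48 - \left(12 - 16\right)\right)^{2} = \left(-48 - -4\right)^{2} = \left(-48 + 4\right)^{2} = \left(-44\right)^{2} = 1936$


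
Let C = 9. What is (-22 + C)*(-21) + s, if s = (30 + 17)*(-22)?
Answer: -761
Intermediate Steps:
s = -1034 (s = 47*(-22) = -1034)
(-22 + C)*(-21) + s = (-22 + 9)*(-21) - 1034 = -13*(-21) - 1034 = 273 - 1034 = -761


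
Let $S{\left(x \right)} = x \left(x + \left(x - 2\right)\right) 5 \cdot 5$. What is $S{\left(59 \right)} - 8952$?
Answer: $162148$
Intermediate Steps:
$S{\left(x \right)} = 5 x \left(-10 + 10 x\right)$ ($S{\left(x \right)} = x \left(x + \left(-2 + x\right)\right) 5 \cdot 5 = x \left(-2 + 2 x\right) 5 \cdot 5 = x \left(-10 + 10 x\right) 5 = 5 x \left(-10 + 10 x\right)$)
$S{\left(59 \right)} - 8952 = 50 \cdot 59 \left(-1 + 59\right) - 8952 = 50 \cdot 59 \cdot 58 - 8952 = 171100 - 8952 = 162148$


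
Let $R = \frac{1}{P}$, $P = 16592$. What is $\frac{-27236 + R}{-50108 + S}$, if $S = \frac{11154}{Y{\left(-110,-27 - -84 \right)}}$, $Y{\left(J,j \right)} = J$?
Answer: $\frac{30952035}{57059888} \approx 0.54245$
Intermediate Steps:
$R = \frac{1}{16592} \approx 6.027 \cdot 10^{-5}$
$S = - \frac{507}{5}$ ($S = \frac{11154}{-110} = 11154 \left(- \frac{1}{110}\right) = - \frac{507}{5} \approx -101.4$)
$\frac{-27236 + R}{-50108 + S} = \frac{-27236 + \frac{1}{16592}}{-50108 - \frac{507}{5}} = - \frac{451899711}{16592 \left(- \frac{251047}{5}\right)} = \left(- \frac{451899711}{16592}\right) \left(- \frac{5}{251047}\right) = \frac{30952035}{57059888}$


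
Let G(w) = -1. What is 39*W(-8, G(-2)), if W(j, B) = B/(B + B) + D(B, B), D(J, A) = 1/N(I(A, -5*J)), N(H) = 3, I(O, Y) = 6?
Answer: 65/2 ≈ 32.500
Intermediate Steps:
D(J, A) = ⅓ (D(J, A) = 1/3 = ⅓)
W(j, B) = ⅚ (W(j, B) = B/(B + B) + ⅓ = B/((2*B)) + ⅓ = (1/(2*B))*B + ⅓ = ½ + ⅓ = ⅚)
39*W(-8, G(-2)) = 39*(⅚) = 65/2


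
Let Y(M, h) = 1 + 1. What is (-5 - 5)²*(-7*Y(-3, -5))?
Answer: -1400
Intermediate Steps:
Y(M, h) = 2
(-5 - 5)²*(-7*Y(-3, -5)) = (-5 - 5)²*(-7*2) = (-10)²*(-14) = 100*(-14) = -1400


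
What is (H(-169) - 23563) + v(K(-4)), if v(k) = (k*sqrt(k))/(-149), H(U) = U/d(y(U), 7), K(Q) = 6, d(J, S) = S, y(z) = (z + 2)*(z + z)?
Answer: -165110/7 - 6*sqrt(6)/149 ≈ -23587.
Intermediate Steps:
y(z) = 2*z*(2 + z) (y(z) = (2 + z)*(2*z) = 2*z*(2 + z))
H(U) = U/7
v(k) = -k**(3/2)/149 (v(k) = k**(3/2)*(-1/149) = -k**(3/2)/149)
(H(-169) - 23563) + v(K(-4)) = ((1/7)*(-169) - 23563) - 6*sqrt(6)/149 = (-169/7 - 23563) - 6*sqrt(6)/149 = -165110/7 - 6*sqrt(6)/149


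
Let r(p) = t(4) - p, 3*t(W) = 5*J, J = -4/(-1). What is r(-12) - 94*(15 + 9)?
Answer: -6712/3 ≈ -2237.3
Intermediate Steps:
J = 4 (J = -4*(-1) = 4)
t(W) = 20/3 (t(W) = (5*4)/3 = (1/3)*20 = 20/3)
r(p) = 20/3 - p
r(-12) - 94*(15 + 9) = (20/3 - 1*(-12)) - 94*(15 + 9) = (20/3 + 12) - 94*24 = 56/3 - 2256 = -6712/3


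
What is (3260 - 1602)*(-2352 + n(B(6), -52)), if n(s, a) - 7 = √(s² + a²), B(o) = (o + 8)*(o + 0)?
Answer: -3888010 + 6632*√610 ≈ -3.7242e+6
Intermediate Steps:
B(o) = o*(8 + o) (B(o) = (8 + o)*o = o*(8 + o))
n(s, a) = 7 + √(a² + s²) (n(s, a) = 7 + √(s² + a²) = 7 + √(a² + s²))
(3260 - 1602)*(-2352 + n(B(6), -52)) = (3260 - 1602)*(-2352 + (7 + √((-52)² + (6*(8 + 6))²))) = 1658*(-2352 + (7 + √(2704 + (6*14)²))) = 1658*(-2352 + (7 + √(2704 + 84²))) = 1658*(-2352 + (7 + √(2704 + 7056))) = 1658*(-2352 + (7 + √9760)) = 1658*(-2352 + (7 + 4*√610)) = 1658*(-2345 + 4*√610) = -3888010 + 6632*√610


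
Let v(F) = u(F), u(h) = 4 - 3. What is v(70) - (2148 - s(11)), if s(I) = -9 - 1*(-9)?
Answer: -2147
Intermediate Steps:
u(h) = 1
v(F) = 1
s(I) = 0 (s(I) = -9 + 9 = 0)
v(70) - (2148 - s(11)) = 1 - (2148 - 1*0) = 1 - (2148 + 0) = 1 - 1*2148 = 1 - 2148 = -2147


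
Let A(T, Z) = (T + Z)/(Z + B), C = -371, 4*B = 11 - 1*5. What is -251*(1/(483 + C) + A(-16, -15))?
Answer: -1749721/3024 ≈ -578.61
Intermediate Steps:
B = 3/2 (B = (11 - 1*5)/4 = (11 - 5)/4 = (¼)*6 = 3/2 ≈ 1.5000)
A(T, Z) = (T + Z)/(3/2 + Z) (A(T, Z) = (T + Z)/(Z + 3/2) = (T + Z)/(3/2 + Z))
-251*(1/(483 + C) + A(-16, -15)) = -251*(1/(483 - 371) + 2*(-16 - 15)/(3 + 2*(-15))) = -251*(1/112 + 2*(-31)/(3 - 30)) = -251*(1/112 + 2*(-31)/(-27)) = -251*(1/112 + 2*(-1/27)*(-31)) = -251*(1/112 + 62/27) = -251*6971/3024 = -1749721/3024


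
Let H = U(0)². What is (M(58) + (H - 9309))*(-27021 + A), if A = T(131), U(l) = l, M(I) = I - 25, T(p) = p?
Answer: 249431640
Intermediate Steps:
M(I) = -25 + I
H = 0 (H = 0² = 0)
A = 131
(M(58) + (H - 9309))*(-27021 + A) = ((-25 + 58) + (0 - 9309))*(-27021 + 131) = (33 - 9309)*(-26890) = -9276*(-26890) = 249431640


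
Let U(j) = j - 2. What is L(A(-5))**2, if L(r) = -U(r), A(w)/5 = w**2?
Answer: 15129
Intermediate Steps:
U(j) = -2 + j
A(w) = 5*w**2
L(r) = 2 - r (L(r) = -(-2 + r) = 2 - r)
L(A(-5))**2 = (2 - 5*(-5)**2)**2 = (2 - 5*25)**2 = (2 - 1*125)**2 = (2 - 125)**2 = (-123)**2 = 15129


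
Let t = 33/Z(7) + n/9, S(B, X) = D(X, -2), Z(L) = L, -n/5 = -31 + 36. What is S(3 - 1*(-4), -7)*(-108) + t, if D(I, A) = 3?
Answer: -20290/63 ≈ -322.06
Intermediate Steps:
n = -25 (n = -5*(-31 + 36) = -5*5 = -25)
S(B, X) = 3
t = 122/63 (t = 33/7 - 25/9 = 122/63 ≈ 1.9365)
S(3 - 1*(-4), -7)*(-108) + t = 3*(-108) + 122/63 = -324 + 122/63 = -20290/63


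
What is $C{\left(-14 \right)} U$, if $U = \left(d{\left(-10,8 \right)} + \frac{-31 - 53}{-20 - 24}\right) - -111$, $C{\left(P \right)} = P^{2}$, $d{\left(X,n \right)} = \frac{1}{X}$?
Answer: $\frac{1216082}{55} \approx 22111.0$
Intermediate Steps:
$U = \frac{12409}{110}$ ($U = \left(\frac{1}{-10} + \frac{-31 - 53}{-20 - 24}\right) - -111 = \left(- \frac{1}{10} - \frac{84}{-44}\right) + 111 = \left(- \frac{1}{10} - - \frac{21}{11}\right) + 111 = \left(- \frac{1}{10} + \frac{21}{11}\right) + 111 = \frac{199}{110} + 111 = \frac{12409}{110} \approx 112.81$)
$C{\left(-14 \right)} U = \left(-14\right)^{2} \cdot \frac{12409}{110} = 196 \cdot \frac{12409}{110} = \frac{1216082}{55}$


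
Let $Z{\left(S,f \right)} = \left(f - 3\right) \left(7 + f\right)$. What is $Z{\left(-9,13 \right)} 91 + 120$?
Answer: $18320$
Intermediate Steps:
$Z{\left(S,f \right)} = \left(-3 + f\right) \left(7 + f\right)$
$Z{\left(-9,13 \right)} 91 + 120 = \left(-21 + 13^{2} + 4 \cdot 13\right) 91 + 120 = \left(-21 + 169 + 52\right) 91 + 120 = 200 \cdot 91 + 120 = 18200 + 120 = 18320$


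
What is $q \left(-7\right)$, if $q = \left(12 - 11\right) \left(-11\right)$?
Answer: $77$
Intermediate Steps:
$q = -11$ ($q = 1 \left(-11\right) = -11$)
$q \left(-7\right) = \left(-11\right) \left(-7\right) = 77$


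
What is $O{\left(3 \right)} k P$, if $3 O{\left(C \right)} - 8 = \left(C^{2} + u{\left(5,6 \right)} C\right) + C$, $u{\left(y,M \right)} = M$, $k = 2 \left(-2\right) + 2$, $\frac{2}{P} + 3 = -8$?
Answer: $\frac{152}{33} \approx 4.6061$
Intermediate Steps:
$P = - \frac{2}{11}$ ($P = \frac{2}{-3 - 8} = \frac{2}{-11} = 2 \left(- \frac{1}{11}\right) = - \frac{2}{11} \approx -0.18182$)
$k = -2$ ($k = -4 + 2 = -2$)
$O{\left(C \right)} = \frac{8}{3} + \frac{C^{2}}{3} + \frac{7 C}{3}$ ($O{\left(C \right)} = \frac{8}{3} + \frac{\left(C^{2} + 6 C\right) + C}{3} = \frac{8}{3} + \frac{C^{2} + 7 C}{3} = \frac{8}{3} + \left(\frac{C^{2}}{3} + \frac{7 C}{3}\right) = \frac{8}{3} + \frac{C^{2}}{3} + \frac{7 C}{3}$)
$O{\left(3 \right)} k P = \left(\frac{8}{3} + \frac{3^{2}}{3} + \frac{7}{3} \cdot 3\right) \left(-2\right) \left(- \frac{2}{11}\right) = \left(\frac{8}{3} + \frac{1}{3} \cdot 9 + 7\right) \left(-2\right) \left(- \frac{2}{11}\right) = \left(\frac{8}{3} + 3 + 7\right) \left(-2\right) \left(- \frac{2}{11}\right) = \frac{38}{3} \left(-2\right) \left(- \frac{2}{11}\right) = \left(- \frac{76}{3}\right) \left(- \frac{2}{11}\right) = \frac{152}{33}$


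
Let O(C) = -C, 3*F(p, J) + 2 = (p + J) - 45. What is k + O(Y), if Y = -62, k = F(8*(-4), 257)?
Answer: 364/3 ≈ 121.33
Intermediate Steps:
F(p, J) = -47/3 + J/3 + p/3 (F(p, J) = -⅔ + ((p + J) - 45)/3 = -⅔ + ((J + p) - 45)/3 = -⅔ + (-45 + J + p)/3 = -⅔ + (-15 + J/3 + p/3) = -47/3 + J/3 + p/3)
k = 178/3 (k = -47/3 + (⅓)*257 + (8*(-4))/3 = -47/3 + 257/3 + (⅓)*(-32) = -47/3 + 257/3 - 32/3 = 178/3 ≈ 59.333)
k + O(Y) = 178/3 - 1*(-62) = 178/3 + 62 = 364/3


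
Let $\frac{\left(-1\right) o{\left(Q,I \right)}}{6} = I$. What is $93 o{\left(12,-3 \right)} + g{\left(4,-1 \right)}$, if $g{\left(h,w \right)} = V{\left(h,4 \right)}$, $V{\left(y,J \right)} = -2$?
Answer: $1672$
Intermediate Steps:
$o{\left(Q,I \right)} = - 6 I$
$g{\left(h,w \right)} = -2$
$93 o{\left(12,-3 \right)} + g{\left(4,-1 \right)} = 93 \left(\left(-6\right) \left(-3\right)\right) - 2 = 93 \cdot 18 - 2 = 1674 - 2 = 1672$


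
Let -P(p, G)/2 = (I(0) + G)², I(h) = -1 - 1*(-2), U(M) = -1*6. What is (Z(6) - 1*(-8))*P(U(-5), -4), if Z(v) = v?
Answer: -252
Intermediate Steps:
U(M) = -6
I(h) = 1 (I(h) = -1 + 2 = 1)
P(p, G) = -2*(1 + G)²
(Z(6) - 1*(-8))*P(U(-5), -4) = (6 - 1*(-8))*(-2*(1 - 4)²) = (6 + 8)*(-2*(-3)²) = 14*(-2*9) = 14*(-18) = -252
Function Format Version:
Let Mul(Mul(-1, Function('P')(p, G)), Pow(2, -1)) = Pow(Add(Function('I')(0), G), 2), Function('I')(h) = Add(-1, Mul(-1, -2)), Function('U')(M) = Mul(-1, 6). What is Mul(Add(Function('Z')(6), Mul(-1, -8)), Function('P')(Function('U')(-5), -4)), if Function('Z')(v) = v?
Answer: -252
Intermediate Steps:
Function('U')(M) = -6
Function('I')(h) = 1 (Function('I')(h) = Add(-1, 2) = 1)
Function('P')(p, G) = Mul(-2, Pow(Add(1, G), 2))
Mul(Add(Function('Z')(6), Mul(-1, -8)), Function('P')(Function('U')(-5), -4)) = Mul(Add(6, Mul(-1, -8)), Mul(-2, Pow(Add(1, -4), 2))) = Mul(Add(6, 8), Mul(-2, Pow(-3, 2))) = Mul(14, Mul(-2, 9)) = Mul(14, -18) = -252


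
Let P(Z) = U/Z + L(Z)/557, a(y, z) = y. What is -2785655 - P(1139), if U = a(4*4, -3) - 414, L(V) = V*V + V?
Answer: -1768762326319/634423 ≈ -2.7880e+6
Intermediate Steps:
L(V) = V + V² (L(V) = V² + V = V + V²)
U = -398 (U = 4*4 - 414 = 16 - 414 = -398)
P(Z) = -398/Z + Z*(1 + Z)/557 (P(Z) = -398/Z + (Z*(1 + Z))/557 = -398/Z + (Z*(1 + Z))*(1/557) = -398/Z + Z*(1 + Z)/557)
-2785655 - P(1139) = -2785655 - (-221686 + 1139²*(1 + 1139))/(557*1139) = -2785655 - (-221686 + 1297321*1140)/(557*1139) = -2785655 - (-221686 + 1478945940)/(557*1139) = -2785655 - 1478724254/(557*1139) = -2785655 - 1*1478724254/634423 = -2785655 - 1478724254/634423 = -1768762326319/634423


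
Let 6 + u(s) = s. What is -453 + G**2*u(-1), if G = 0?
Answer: -453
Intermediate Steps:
u(s) = -6 + s
-453 + G**2*u(-1) = -453 + 0**2*(-6 - 1) = -453 + 0*(-7) = -453 + 0 = -453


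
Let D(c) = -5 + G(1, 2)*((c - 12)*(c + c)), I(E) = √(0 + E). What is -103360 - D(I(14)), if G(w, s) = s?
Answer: -103411 + 48*√14 ≈ -1.0323e+5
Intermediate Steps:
I(E) = √E
D(c) = -5 + 4*c*(-12 + c) (D(c) = -5 + 2*((c - 12)*(c + c)) = -5 + 2*((-12 + c)*(2*c)) = -5 + 2*(2*c*(-12 + c)) = -5 + 4*c*(-12 + c))
-103360 - D(I(14)) = -103360 - (-5 - 48*√14 + 4*(√14)²) = -103360 - (-5 - 48*√14 + 4*14) = -103360 - (-5 - 48*√14 + 56) = -103360 - (51 - 48*√14) = -103360 + (-51 + 48*√14) = -103411 + 48*√14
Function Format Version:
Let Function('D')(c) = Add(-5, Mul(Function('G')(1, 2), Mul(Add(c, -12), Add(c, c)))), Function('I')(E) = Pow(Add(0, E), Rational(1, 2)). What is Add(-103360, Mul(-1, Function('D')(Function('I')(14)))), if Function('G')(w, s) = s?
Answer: Add(-103411, Mul(48, Pow(14, Rational(1, 2)))) ≈ -1.0323e+5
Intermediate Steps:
Function('I')(E) = Pow(E, Rational(1, 2))
Function('D')(c) = Add(-5, Mul(4, c, Add(-12, c))) (Function('D')(c) = Add(-5, Mul(2, Mul(Add(c, -12), Add(c, c)))) = Add(-5, Mul(2, Mul(Add(-12, c), Mul(2, c)))) = Add(-5, Mul(2, Mul(2, c, Add(-12, c)))) = Add(-5, Mul(4, c, Add(-12, c))))
Add(-103360, Mul(-1, Function('D')(Function('I')(14)))) = Add(-103360, Mul(-1, Add(-5, Mul(-48, Pow(14, Rational(1, 2))), Mul(4, Pow(Pow(14, Rational(1, 2)), 2))))) = Add(-103360, Mul(-1, Add(-5, Mul(-48, Pow(14, Rational(1, 2))), Mul(4, 14)))) = Add(-103360, Mul(-1, Add(-5, Mul(-48, Pow(14, Rational(1, 2))), 56))) = Add(-103360, Mul(-1, Add(51, Mul(-48, Pow(14, Rational(1, 2)))))) = Add(-103360, Add(-51, Mul(48, Pow(14, Rational(1, 2))))) = Add(-103411, Mul(48, Pow(14, Rational(1, 2))))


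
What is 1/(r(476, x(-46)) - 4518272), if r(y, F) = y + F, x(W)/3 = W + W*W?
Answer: -1/4511586 ≈ -2.2165e-7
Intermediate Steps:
x(W) = 3*W + 3*W² (x(W) = 3*(W + W*W) = 3*(W + W²) = 3*W + 3*W²)
r(y, F) = F + y
1/(r(476, x(-46)) - 4518272) = 1/((3*(-46)*(1 - 46) + 476) - 4518272) = 1/((3*(-46)*(-45) + 476) - 4518272) = 1/((6210 + 476) - 4518272) = 1/(6686 - 4518272) = 1/(-4511586) = -1/4511586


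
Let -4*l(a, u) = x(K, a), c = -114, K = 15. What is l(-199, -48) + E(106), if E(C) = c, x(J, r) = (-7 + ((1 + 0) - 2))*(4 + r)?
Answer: -504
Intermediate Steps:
x(J, r) = -32 - 8*r (x(J, r) = (-7 + (1 - 2))*(4 + r) = (-7 - 1)*(4 + r) = -8*(4 + r) = -32 - 8*r)
E(C) = -114
l(a, u) = 8 + 2*a (l(a, u) = -(-32 - 8*a)/4 = 8 + 2*a)
l(-199, -48) + E(106) = (8 + 2*(-199)) - 114 = (8 - 398) - 114 = -390 - 114 = -504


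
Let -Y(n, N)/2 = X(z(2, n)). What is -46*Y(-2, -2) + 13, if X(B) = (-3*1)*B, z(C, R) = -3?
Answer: 841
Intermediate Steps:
X(B) = -3*B
Y(n, N) = -18 (Y(n, N) = -(-6)*(-3) = -2*9 = -18)
-46*Y(-2, -2) + 13 = -46*(-18) + 13 = 828 + 13 = 841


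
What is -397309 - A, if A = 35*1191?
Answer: -438994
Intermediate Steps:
A = 41685
-397309 - A = -397309 - 1*41685 = -397309 - 41685 = -438994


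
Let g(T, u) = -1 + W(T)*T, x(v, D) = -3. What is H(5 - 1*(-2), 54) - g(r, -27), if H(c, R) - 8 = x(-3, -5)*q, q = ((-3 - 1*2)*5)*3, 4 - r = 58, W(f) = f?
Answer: -2682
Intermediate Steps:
r = -54 (r = 4 - 1*58 = 4 - 58 = -54)
g(T, u) = -1 + T**2 (g(T, u) = -1 + T*T = -1 + T**2)
q = -75 (q = ((-3 - 2)*5)*3 = -5*5*3 = -25*3 = -75)
H(c, R) = 233 (H(c, R) = 8 - 3*(-75) = 8 + 225 = 233)
H(5 - 1*(-2), 54) - g(r, -27) = 233 - (-1 + (-54)**2) = 233 - (-1 + 2916) = 233 - 1*2915 = 233 - 2915 = -2682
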